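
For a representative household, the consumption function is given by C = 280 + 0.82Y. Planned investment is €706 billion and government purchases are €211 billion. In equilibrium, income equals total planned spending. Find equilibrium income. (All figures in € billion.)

Y = C + I + G = 280 + 0.82Y + 706 + 211
Y − 0.82Y = 1197
0.18Y = 1197, so Y = 1197/0.18 = 6650

Y = 6650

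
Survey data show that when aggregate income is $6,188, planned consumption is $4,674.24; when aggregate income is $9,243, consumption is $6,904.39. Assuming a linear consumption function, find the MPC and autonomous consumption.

MPC = 0.73; a = 157

MPC = ΔC/ΔY = (6904.39 − 4674.24)/(9243 − 6188) = 2230.15/3055 = 0.73
a = C − MPC·Y = 4674.24 − 0.73(6188) = 4674.24 − 4517.24 = 157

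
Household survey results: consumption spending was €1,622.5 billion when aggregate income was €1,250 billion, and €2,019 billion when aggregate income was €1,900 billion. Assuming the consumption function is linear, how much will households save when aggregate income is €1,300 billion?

MPC = (2019 − 1622.5)/(1900 − 1250) = 396.5/650 = 0.61
a = 1622.5 − 0.61(1250) = 1622.5 − 762.5 = 860
C = 860 + 0.61(1300) = 1653
S = 1300 − 1653 = -353

S = -353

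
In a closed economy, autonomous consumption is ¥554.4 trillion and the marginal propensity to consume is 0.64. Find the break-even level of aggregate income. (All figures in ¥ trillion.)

Y = 1540

At break-even, C = Y: 554.4 + 0.64Y = Y
0.36Y = 554.4, so Y = 554.4/0.36 = 1540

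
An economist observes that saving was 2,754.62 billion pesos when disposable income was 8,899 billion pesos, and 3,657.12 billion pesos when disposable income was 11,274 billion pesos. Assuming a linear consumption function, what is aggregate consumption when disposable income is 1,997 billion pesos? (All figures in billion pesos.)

C = 1865.14

MPS = ΔS/ΔY = (3657.12 − 2754.62)/(11274 − 8899) = 902.5/2375 = 0.38
MPC = 1 − MPS = 0.62
Autonomous saving = 2754.62 − 0.38(8899) = -627, so a = 627
C = 627 + 0.62(1997) = 627 + 1238.14 = 1865.14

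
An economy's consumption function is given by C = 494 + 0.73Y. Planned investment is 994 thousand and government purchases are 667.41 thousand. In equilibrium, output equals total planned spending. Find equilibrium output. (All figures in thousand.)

Y = C + I + G = 494 + 0.73Y + 994 + 667.41
Y − 0.73Y = 2155.41
0.27Y = 2155.41, so Y = 2155.41/0.27 = 7983

Y = 7983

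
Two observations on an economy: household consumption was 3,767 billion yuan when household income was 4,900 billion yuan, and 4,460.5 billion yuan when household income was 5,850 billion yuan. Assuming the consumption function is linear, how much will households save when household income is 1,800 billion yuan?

S = 296

MPC = (4460.5 − 3767)/(5850 − 4900) = 693.5/950 = 0.73
a = 3767 − 0.73(4900) = 3767 − 3577 = 190
C = 190 + 0.73(1800) = 1504
S = 1800 − 1504 = 296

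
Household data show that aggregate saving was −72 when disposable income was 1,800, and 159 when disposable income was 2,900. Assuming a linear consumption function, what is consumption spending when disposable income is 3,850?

MPS = ΔS/ΔY = (159 − (-72))/(2900 − 1800) = 231/1100 = 0.21
MPC = 1 − MPS = 0.79
Autonomous saving = -72 − 0.21(1800) = -450, so a = 450
C = 450 + 0.79(3850) = 450 + 3041.5 = 3491.5

C = 3491.5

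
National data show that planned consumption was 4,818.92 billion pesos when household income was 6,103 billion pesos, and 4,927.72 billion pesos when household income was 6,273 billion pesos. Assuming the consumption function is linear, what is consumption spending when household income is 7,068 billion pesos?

MPC = (4927.72 − 4818.92)/(6273 − 6103) = 108.8/170 = 0.64
a = 4818.92 − 0.64(6103) = 4818.92 − 3905.92 = 913
C = 913 + 0.64(7068) = 913 + 4523.52 = 5436.52

C = 5436.52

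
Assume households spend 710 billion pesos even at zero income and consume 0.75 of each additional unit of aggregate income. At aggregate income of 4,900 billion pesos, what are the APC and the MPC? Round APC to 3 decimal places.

MPC = 0.75 (the slope of the consumption function)
C = 710 + 0.75(4900) = 4385, so APC = 4385/4900 = 0.895

APC = 0.895; MPC = 0.75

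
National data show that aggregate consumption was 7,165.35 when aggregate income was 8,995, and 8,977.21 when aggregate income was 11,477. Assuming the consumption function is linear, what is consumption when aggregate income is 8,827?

MPC = (8977.21 − 7165.35)/(11477 − 8995) = 1811.86/2482 = 0.73
a = 7165.35 − 0.73(8995) = 7165.35 − 6566.35 = 599
C = 599 + 0.73(8827) = 599 + 6443.71 = 7042.71

C = 7042.71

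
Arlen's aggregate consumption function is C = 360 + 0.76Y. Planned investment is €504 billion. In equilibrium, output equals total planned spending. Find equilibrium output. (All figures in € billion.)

Y = C + I = 360 + 0.76Y + 504
Y − 0.76Y = 864
0.24Y = 864, so Y = 864/0.24 = 3600

Y = 3600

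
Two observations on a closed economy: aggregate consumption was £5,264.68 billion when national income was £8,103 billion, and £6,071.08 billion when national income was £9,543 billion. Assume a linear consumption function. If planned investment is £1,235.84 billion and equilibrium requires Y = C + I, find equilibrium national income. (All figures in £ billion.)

Y = 4461

MPC = (6071.08 − 5264.68)/(9543 − 8103) = 806.4/1440 = 0.56
a = 5264.68 − 0.56(8103) = 727
Equilibrium: Y = 727 + 0.56Y + 1235.84
0.44Y = 1962.84, so Y = 1962.84/0.44 = 4461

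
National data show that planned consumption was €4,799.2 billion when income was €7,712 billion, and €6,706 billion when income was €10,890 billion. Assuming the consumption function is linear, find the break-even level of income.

MPC = (6706 − 4799.2)/(10890 − 7712) = 1906.8/3178 = 0.6
a = 4799.2 − 0.6(7712) = 4799.2 − 4627.2 = 172
Break-even: Y = a/(1−MPC) = 172/0.4 = 430

Y = 430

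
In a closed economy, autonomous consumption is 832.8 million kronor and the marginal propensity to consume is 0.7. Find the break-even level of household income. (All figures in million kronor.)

At break-even, C = Y: 832.8 + 0.7Y = Y
0.3Y = 832.8, so Y = 832.8/0.3 = 2776

Y = 2776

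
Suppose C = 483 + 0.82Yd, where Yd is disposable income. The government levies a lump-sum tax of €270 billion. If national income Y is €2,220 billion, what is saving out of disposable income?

S = -132

Yd = Y − T = 2220 − 270 = 1950
C = 483 + 0.82(1950) = 483 + 1599 = 2082
S = Yd − C = 1950 − 2082 = -132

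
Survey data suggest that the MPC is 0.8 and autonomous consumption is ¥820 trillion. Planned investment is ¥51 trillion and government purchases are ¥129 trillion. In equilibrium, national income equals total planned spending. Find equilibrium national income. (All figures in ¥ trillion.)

Y = C + I + G = 820 + 0.8Y + 51 + 129
Y − 0.8Y = 1000
0.2Y = 1000, so Y = 1000/0.2 = 5000

Y = 5000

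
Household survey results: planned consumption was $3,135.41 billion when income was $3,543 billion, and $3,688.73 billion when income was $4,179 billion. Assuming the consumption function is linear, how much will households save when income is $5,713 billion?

S = 689.69

MPC = (3688.73 − 3135.41)/(4179 − 3543) = 553.32/636 = 0.87
a = 3135.41 − 0.87(3543) = 3135.41 − 3082.41 = 53
C = 53 + 0.87(5713) = 5023.31
S = 5713 − 5023.31 = 689.69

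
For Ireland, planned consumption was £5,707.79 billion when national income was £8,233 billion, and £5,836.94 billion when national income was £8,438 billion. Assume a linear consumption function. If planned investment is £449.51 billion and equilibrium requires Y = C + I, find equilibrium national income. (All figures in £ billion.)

MPC = (5836.94 − 5707.79)/(8438 − 8233) = 129.15/205 = 0.63
a = 5707.79 − 0.63(8233) = 521
Equilibrium: Y = 521 + 0.63Y + 449.51
0.37Y = 970.51, so Y = 970.51/0.37 = 2623

Y = 2623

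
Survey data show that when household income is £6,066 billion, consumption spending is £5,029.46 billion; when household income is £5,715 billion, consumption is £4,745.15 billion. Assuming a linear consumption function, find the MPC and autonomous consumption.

MPC = 0.81; a = 116

MPC = ΔC/ΔY = (5029.46 − 4745.15)/(6066 − 5715) = 284.31/351 = 0.81
a = C − MPC·Y = 4745.15 − 0.81(5715) = 4745.15 − 4629.15 = 116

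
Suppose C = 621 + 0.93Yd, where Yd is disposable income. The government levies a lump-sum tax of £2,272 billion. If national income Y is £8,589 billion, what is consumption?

Yd = Y − T = 8589 − 2272 = 6317
C = 621 + 0.93(6317) = 621 + 5874.81 = 6495.81

C = 6495.81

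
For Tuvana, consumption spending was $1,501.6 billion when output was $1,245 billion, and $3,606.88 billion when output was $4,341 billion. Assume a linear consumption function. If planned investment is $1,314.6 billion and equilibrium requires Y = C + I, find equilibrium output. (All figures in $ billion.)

MPC = (3606.88 − 1501.6)/(4341 − 1245) = 2105.28/3096 = 0.68
a = 1501.6 − 0.68(1245) = 655
Equilibrium: Y = 655 + 0.68Y + 1314.6
0.32Y = 1969.6, so Y = 1969.6/0.32 = 6155

Y = 6155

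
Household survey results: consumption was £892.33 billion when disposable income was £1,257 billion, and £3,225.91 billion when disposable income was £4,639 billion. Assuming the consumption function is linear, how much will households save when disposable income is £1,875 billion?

MPC = (3225.91 − 892.33)/(4639 − 1257) = 2333.58/3382 = 0.69
a = 892.33 − 0.69(1257) = 892.33 − 867.33 = 25
C = 25 + 0.69(1875) = 1318.75
S = 1875 − 1318.75 = 556.25

S = 556.25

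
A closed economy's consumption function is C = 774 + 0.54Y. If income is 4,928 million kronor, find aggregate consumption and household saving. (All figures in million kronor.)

C = 774 + 0.54(4928) = 774 + 2661.12 = 3435.12
S = Y − C = 4928 − 3435.12 = 1492.88

C = 3435.12; S = 1492.88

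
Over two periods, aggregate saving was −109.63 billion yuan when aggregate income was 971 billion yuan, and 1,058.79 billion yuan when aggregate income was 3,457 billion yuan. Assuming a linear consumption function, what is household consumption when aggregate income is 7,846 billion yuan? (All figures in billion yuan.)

C = 4724.38

MPS = ΔS/ΔY = (1058.79 − (-109.63))/(3457 − 971) = 1168.42/2486 = 0.47
MPC = 1 − MPS = 0.53
Autonomous saving = -109.63 − 0.47(971) = -566, so a = 566
C = 566 + 0.53(7846) = 566 + 4158.38 = 4724.38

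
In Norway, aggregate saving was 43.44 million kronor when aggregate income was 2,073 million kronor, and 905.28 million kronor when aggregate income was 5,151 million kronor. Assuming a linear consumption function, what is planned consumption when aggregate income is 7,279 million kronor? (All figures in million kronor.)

MPS = ΔS/ΔY = (905.28 − 43.44)/(5151 − 2073) = 861.84/3078 = 0.28
MPC = 1 − MPS = 0.72
Autonomous saving = 43.44 − 0.28(2073) = -537, so a = 537
C = 537 + 0.72(7279) = 537 + 5240.88 = 5777.88

C = 5777.88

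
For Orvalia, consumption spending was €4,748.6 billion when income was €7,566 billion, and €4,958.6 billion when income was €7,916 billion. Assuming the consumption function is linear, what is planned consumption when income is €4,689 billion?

C = 3022.4

MPC = (4958.6 − 4748.6)/(7916 − 7566) = 210/350 = 0.6
a = 4748.6 − 0.6(7566) = 4748.6 − 4539.6 = 209
C = 209 + 0.6(4689) = 209 + 2813.4 = 3022.4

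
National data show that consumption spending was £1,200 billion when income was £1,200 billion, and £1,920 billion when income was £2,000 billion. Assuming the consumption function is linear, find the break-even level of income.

Y = 1200

MPC = (1920 − 1200)/(2000 − 1200) = 720/800 = 0.9
a = 1200 − 0.9(1200) = 1200 − 1080 = 120
Break-even: Y = a/(1−MPC) = 120/0.1 = 1200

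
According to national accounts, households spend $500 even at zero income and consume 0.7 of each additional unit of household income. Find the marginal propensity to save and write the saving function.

MPS = 1 − MPC = 1 − 0.7 = 0.3
S = Y − C = -500 + 0.3Y

MPS = 0.3; S = -500 + 0.3Y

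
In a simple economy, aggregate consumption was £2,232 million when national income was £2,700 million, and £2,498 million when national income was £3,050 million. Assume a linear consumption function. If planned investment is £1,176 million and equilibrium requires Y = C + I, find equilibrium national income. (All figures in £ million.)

MPC = (2498 − 2232)/(3050 − 2700) = 266/350 = 0.76
a = 2232 − 0.76(2700) = 180
Equilibrium: Y = 180 + 0.76Y + 1176
0.24Y = 1356, so Y = 1356/0.24 = 5650

Y = 5650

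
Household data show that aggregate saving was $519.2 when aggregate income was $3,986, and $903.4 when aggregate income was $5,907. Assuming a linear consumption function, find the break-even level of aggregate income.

MPS = ΔS/ΔY = (903.4 − 519.2)/(5907 − 3986) = 384.2/1921 = 0.2
MPC = 1 − MPS = 0.8
From S(3986) = 519.2: −a + 0.2(3986) = 519.2, so a = 797.2 − 519.2 = 278
Break-even (S = 0): Y = a/MPS = 278/0.2 = 1390

Y = 1390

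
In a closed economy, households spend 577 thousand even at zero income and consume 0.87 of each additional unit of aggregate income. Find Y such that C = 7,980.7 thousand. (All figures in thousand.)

Y = 8510

577 + 0.87Y = 7980.7
0.87Y = 7403.7, so Y = 7403.7/0.87 = 8510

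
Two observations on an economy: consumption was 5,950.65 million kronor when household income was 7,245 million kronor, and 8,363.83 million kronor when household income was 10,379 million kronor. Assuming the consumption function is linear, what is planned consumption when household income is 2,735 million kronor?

C = 2477.95

MPC = (8363.83 − 5950.65)/(10379 − 7245) = 2413.18/3134 = 0.77
a = 5950.65 − 0.77(7245) = 5950.65 − 5578.65 = 372
C = 372 + 0.77(2735) = 372 + 2105.95 = 2477.95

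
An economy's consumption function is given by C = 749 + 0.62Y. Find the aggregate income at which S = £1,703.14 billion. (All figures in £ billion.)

S = Y − C = -749 + 0.38Y
-749 + 0.38Y = 1703.14, so 0.38Y = 2452.14 and Y = 6453

Y = 6453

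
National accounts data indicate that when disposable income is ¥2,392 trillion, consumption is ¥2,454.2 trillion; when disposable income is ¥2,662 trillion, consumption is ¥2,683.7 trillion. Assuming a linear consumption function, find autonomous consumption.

MPC = ΔC/ΔY = (2683.7 − 2454.2)/(2662 − 2392) = 229.5/270 = 0.85
a = C − MPC·Y = 2454.2 − 0.85(2392) = 2454.2 − 2033.2 = 421

a = 421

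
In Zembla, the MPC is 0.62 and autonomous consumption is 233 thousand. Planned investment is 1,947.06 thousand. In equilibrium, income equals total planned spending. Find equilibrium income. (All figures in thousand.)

Y = 5737

Y = C + I = 233 + 0.62Y + 1947.06
Y − 0.62Y = 2180.06
0.38Y = 2180.06, so Y = 2180.06/0.38 = 5737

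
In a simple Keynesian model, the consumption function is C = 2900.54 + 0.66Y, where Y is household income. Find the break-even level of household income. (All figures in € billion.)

At break-even, C = Y: 2900.54 + 0.66Y = Y
0.34Y = 2900.54, so Y = 2900.54/0.34 = 8531

Y = 8531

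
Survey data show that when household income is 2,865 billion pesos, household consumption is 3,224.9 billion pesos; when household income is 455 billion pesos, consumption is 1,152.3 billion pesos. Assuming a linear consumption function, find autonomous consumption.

MPC = ΔC/ΔY = (3224.9 − 1152.3)/(2865 − 455) = 2072.6/2410 = 0.86
a = C − MPC·Y = 1152.3 − 0.86(455) = 1152.3 − 391.3 = 761

a = 761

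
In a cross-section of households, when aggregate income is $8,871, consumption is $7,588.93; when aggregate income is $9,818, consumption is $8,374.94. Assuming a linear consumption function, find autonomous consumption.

MPC = ΔC/ΔY = (8374.94 − 7588.93)/(9818 − 8871) = 786.01/947 = 0.83
a = C − MPC·Y = 7588.93 − 0.83(8871) = 7588.93 − 7362.93 = 226

a = 226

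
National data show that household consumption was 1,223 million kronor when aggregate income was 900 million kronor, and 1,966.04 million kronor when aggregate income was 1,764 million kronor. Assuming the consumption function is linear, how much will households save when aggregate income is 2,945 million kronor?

S = -36.7

MPC = (1966.04 − 1223)/(1764 − 900) = 743.04/864 = 0.86
a = 1223 − 0.86(900) = 1223 − 774 = 449
C = 449 + 0.86(2945) = 2981.7
S = 2945 − 2981.7 = -36.7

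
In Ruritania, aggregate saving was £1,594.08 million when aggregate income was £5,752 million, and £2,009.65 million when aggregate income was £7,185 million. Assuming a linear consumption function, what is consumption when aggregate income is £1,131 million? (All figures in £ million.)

MPS = ΔS/ΔY = (2009.65 − 1594.08)/(7185 − 5752) = 415.57/1433 = 0.29
MPC = 1 − MPS = 0.71
Autonomous saving = 1594.08 − 0.29(5752) = -74, so a = 74
C = 74 + 0.71(1131) = 74 + 803.01 = 877.01

C = 877.01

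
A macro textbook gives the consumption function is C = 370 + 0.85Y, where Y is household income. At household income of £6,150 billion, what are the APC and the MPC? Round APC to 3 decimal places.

APC = 0.910; MPC = 0.85

MPC = 0.85 (the slope of the consumption function)
C = 370 + 0.85(6150) = 5597.5, so APC = 5597.5/6150 = 0.910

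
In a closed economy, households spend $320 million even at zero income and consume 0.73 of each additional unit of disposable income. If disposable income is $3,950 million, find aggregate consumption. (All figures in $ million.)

C = 320 + 0.73(3950) = 320 + 2883.5 = 3203.5

C = 3203.5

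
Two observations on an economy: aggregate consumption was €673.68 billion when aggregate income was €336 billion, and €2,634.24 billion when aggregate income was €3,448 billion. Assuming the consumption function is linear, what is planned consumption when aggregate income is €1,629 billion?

MPC = (2634.24 − 673.68)/(3448 − 336) = 1960.56/3112 = 0.63
a = 673.68 − 0.63(336) = 673.68 − 211.68 = 462
C = 462 + 0.63(1629) = 462 + 1026.27 = 1488.27

C = 1488.27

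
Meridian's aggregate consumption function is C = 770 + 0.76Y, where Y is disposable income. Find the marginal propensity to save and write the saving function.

MPS = 0.24; S = -770 + 0.24Y

MPS = 1 − MPC = 1 − 0.76 = 0.24
S = Y − C = -770 + 0.24Y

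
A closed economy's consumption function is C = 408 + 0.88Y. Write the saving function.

S = Y − C = Y − (408 + 0.88Y) = -408 + (1 − 0.88)Y

S = -408 + 0.12Y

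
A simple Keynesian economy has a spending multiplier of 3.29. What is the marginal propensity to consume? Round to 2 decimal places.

k = 1/(1 − MPC), so 1 − MPC = 1/k = 1/3.29 = 0.3040
MPC = 1 − 0.3040 = 0.70

MPC = 0.70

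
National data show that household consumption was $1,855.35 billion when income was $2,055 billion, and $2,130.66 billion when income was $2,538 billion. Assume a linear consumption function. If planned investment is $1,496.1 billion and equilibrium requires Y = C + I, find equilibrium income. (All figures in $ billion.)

MPC = (2130.66 − 1855.35)/(2538 − 2055) = 275.31/483 = 0.57
a = 1855.35 − 0.57(2055) = 684
Equilibrium: Y = 684 + 0.57Y + 1496.1
0.43Y = 2180.1, so Y = 2180.1/0.43 = 5070

Y = 5070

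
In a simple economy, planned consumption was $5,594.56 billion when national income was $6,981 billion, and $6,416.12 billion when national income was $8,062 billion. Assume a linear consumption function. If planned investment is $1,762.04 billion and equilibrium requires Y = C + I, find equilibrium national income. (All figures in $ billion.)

MPC = (6416.12 − 5594.56)/(8062 − 6981) = 821.56/1081 = 0.76
a = 5594.56 − 0.76(6981) = 289
Equilibrium: Y = 289 + 0.76Y + 1762.04
0.24Y = 2051.04, so Y = 2051.04/0.24 = 8546

Y = 8546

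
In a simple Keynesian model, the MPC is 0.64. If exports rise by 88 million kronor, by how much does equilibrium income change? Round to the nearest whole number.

ΔY ≈ 244

The multiplier is 1/(1 − MPC) = 1/0.36.
ΔY = 88/0.36 = 244.44 ≈ 244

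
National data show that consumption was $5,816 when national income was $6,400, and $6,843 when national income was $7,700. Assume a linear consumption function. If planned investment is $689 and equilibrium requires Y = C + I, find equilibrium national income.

Y = 6900

MPC = (6843 − 5816)/(7700 − 6400) = 1027/1300 = 0.79
a = 5816 − 0.79(6400) = 760
Equilibrium: Y = 760 + 0.79Y + 689
0.21Y = 1449, so Y = 1449/0.21 = 6900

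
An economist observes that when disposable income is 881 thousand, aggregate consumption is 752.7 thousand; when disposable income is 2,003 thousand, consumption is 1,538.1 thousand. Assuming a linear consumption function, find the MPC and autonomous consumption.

MPC = 0.7; a = 136

MPC = ΔC/ΔY = (1538.1 − 752.7)/(2003 − 881) = 785.4/1122 = 0.7
a = C − MPC·Y = 752.7 − 0.7(881) = 752.7 − 616.7 = 136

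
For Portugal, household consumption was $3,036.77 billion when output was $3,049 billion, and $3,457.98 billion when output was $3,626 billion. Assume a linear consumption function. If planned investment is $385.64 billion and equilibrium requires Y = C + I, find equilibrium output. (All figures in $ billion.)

Y = 4432

MPC = (3457.98 − 3036.77)/(3626 − 3049) = 421.21/577 = 0.73
a = 3036.77 − 0.73(3049) = 811
Equilibrium: Y = 811 + 0.73Y + 385.64
0.27Y = 1196.64, so Y = 1196.64/0.27 = 4432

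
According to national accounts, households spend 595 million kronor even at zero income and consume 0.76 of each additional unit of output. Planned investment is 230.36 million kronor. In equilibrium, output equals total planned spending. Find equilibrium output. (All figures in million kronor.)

Y = C + I = 595 + 0.76Y + 230.36
Y − 0.76Y = 825.36
0.24Y = 825.36, so Y = 825.36/0.24 = 3439

Y = 3439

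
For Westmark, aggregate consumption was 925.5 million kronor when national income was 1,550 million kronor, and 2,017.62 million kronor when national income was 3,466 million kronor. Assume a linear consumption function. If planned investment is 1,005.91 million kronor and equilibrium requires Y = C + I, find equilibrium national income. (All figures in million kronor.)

MPC = (2017.62 − 925.5)/(3466 − 1550) = 1092.12/1916 = 0.57
a = 925.5 − 0.57(1550) = 42
Equilibrium: Y = 42 + 0.57Y + 1005.91
0.43Y = 1047.91, so Y = 1047.91/0.43 = 2437

Y = 2437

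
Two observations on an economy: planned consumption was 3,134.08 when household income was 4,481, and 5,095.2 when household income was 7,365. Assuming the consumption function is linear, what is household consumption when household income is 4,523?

MPC = (5095.2 − 3134.08)/(7365 − 4481) = 1961.12/2884 = 0.68
a = 3134.08 − 0.68(4481) = 3134.08 − 3047.08 = 87
C = 87 + 0.68(4523) = 87 + 3075.64 = 3162.64

C = 3162.64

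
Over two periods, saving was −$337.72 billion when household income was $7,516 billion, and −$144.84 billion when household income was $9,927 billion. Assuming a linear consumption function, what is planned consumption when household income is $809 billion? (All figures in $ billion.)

MPS = ΔS/ΔY = (-144.84 − (-337.72))/(9927 − 7516) = 192.88/2411 = 0.08
MPC = 1 − MPS = 0.92
Autonomous saving = -337.72 − 0.08(7516) = -939, so a = 939
C = 939 + 0.92(809) = 939 + 744.28 = 1683.28

C = 1683.28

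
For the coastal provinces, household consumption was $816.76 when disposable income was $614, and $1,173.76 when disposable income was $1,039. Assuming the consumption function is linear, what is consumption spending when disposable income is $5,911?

MPC = (1173.76 − 816.76)/(1039 − 614) = 357/425 = 0.84
a = 816.76 − 0.84(614) = 816.76 − 515.76 = 301
C = 301 + 0.84(5911) = 301 + 4965.24 = 5266.24

C = 5266.24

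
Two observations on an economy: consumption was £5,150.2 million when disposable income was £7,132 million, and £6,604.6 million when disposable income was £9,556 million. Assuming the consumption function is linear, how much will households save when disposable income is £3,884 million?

S = 682.6

MPC = (6604.6 − 5150.2)/(9556 − 7132) = 1454.4/2424 = 0.6
a = 5150.2 − 0.6(7132) = 5150.2 − 4279.2 = 871
C = 871 + 0.6(3884) = 3201.4
S = 3884 − 3201.4 = 682.6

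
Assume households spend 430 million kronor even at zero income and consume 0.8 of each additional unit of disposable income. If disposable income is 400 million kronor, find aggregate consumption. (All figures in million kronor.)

C = 430 + 0.8(400) = 430 + 320 = 750

C = 750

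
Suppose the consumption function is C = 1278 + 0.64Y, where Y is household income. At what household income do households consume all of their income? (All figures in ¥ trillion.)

At break-even, C = Y: 1278 + 0.64Y = Y
0.36Y = 1278, so Y = 1278/0.36 = 3550

Y = 3550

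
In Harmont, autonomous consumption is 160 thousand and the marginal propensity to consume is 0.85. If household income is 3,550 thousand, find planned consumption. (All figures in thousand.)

C = 3177.5

C = 160 + 0.85(3550) = 160 + 3017.5 = 3177.5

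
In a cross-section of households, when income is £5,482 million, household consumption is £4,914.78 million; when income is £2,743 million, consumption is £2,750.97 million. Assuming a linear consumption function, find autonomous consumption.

a = 584

MPC = ΔC/ΔY = (4914.78 − 2750.97)/(5482 − 2743) = 2163.81/2739 = 0.79
a = C − MPC·Y = 2750.97 − 0.79(2743) = 2750.97 − 2166.97 = 584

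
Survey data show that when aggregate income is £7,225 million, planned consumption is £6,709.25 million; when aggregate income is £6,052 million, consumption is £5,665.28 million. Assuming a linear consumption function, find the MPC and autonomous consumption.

MPC = ΔC/ΔY = (6709.25 − 5665.28)/(7225 − 6052) = 1043.97/1173 = 0.89
a = C − MPC·Y = 5665.28 − 0.89(6052) = 5665.28 − 5386.28 = 279

MPC = 0.89; a = 279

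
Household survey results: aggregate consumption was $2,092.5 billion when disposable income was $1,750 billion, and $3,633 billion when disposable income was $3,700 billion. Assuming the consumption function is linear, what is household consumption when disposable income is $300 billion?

MPC = (3633 − 2092.5)/(3700 − 1750) = 1540.5/1950 = 0.79
a = 2092.5 − 0.79(1750) = 2092.5 − 1382.5 = 710
C = 710 + 0.79(300) = 710 + 237 = 947

C = 947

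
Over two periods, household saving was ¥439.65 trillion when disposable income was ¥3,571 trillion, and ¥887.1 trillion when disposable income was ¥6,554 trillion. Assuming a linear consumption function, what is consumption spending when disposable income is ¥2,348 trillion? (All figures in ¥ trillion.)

MPS = ΔS/ΔY = (887.1 − 439.65)/(6554 − 3571) = 447.45/2983 = 0.15
MPC = 1 − MPS = 0.85
Autonomous saving = 439.65 − 0.15(3571) = -96, so a = 96
C = 96 + 0.85(2348) = 96 + 1995.8 = 2091.8

C = 2091.8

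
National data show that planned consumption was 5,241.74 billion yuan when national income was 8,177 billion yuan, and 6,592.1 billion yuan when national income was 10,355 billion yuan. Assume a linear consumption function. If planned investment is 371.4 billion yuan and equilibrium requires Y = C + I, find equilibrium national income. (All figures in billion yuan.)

Y = 1430

MPC = (6592.1 − 5241.74)/(10355 − 8177) = 1350.36/2178 = 0.62
a = 5241.74 − 0.62(8177) = 172
Equilibrium: Y = 172 + 0.62Y + 371.4
0.38Y = 543.4, so Y = 543.4/0.38 = 1430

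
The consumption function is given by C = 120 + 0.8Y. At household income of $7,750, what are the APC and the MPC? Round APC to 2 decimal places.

MPC = 0.8 (the slope of the consumption function)
C = 120 + 0.8(7750) = 6320, so APC = 6320/7750 = 0.82

APC = 0.82; MPC = 0.8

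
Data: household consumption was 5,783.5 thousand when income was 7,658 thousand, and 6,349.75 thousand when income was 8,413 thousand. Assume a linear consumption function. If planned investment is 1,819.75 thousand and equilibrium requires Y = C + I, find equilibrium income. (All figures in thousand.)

Y = 7439

MPC = (6349.75 − 5783.5)/(8413 − 7658) = 566.25/755 = 0.75
a = 5783.5 − 0.75(7658) = 40
Equilibrium: Y = 40 + 0.75Y + 1819.75
0.25Y = 1859.75, so Y = 1859.75/0.25 = 7439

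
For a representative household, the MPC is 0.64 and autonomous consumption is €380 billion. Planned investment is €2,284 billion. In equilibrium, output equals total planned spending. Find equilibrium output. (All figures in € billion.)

Y = 7400

Y = C + I = 380 + 0.64Y + 2284
Y − 0.64Y = 2664
0.36Y = 2664, so Y = 2664/0.36 = 7400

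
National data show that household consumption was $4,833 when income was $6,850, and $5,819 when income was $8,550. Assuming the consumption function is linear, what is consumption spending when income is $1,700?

C = 1846

MPC = (5819 − 4833)/(8550 − 6850) = 986/1700 = 0.58
a = 4833 − 0.58(6850) = 4833 − 3973 = 860
C = 860 + 0.58(1700) = 860 + 986 = 1846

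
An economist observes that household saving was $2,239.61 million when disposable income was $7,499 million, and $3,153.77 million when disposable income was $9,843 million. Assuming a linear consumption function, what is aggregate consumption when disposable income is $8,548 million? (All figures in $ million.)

C = 5899.28

MPS = ΔS/ΔY = (3153.77 − 2239.61)/(9843 − 7499) = 914.16/2344 = 0.39
MPC = 1 − MPS = 0.61
Autonomous saving = 2239.61 − 0.39(7499) = -685, so a = 685
C = 685 + 0.61(8548) = 685 + 5214.28 = 5899.28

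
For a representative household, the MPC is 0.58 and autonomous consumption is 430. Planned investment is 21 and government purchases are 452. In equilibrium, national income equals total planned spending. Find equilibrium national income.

Y = 2150

Y = C + I + G = 430 + 0.58Y + 21 + 452
Y − 0.58Y = 903
0.42Y = 903, so Y = 903/0.42 = 2150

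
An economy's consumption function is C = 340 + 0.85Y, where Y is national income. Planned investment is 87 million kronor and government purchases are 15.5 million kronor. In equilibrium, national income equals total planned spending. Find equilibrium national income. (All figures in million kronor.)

Y = C + I + G = 340 + 0.85Y + 87 + 15.5
Y − 0.85Y = 442.5
0.15Y = 442.5, so Y = 442.5/0.15 = 2950

Y = 2950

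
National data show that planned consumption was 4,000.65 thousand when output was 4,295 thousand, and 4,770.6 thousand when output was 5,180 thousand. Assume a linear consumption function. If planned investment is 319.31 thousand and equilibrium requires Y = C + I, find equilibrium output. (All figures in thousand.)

Y = 4487

MPC = (4770.6 − 4000.65)/(5180 − 4295) = 769.95/885 = 0.87
a = 4000.65 − 0.87(4295) = 264
Equilibrium: Y = 264 + 0.87Y + 319.31
0.13Y = 583.31, so Y = 583.31/0.13 = 4487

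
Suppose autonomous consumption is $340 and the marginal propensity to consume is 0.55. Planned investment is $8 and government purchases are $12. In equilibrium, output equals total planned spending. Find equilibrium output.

Y = C + I + G = 340 + 0.55Y + 8 + 12
Y − 0.55Y = 360
0.45Y = 360, so Y = 360/0.45 = 800

Y = 800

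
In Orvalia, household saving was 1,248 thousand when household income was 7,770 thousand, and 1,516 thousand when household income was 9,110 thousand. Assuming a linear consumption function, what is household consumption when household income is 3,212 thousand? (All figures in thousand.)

MPS = ΔS/ΔY = (1516 − 1248)/(9110 − 7770) = 268/1340 = 0.2
MPC = 1 − MPS = 0.8
Autonomous saving = 1248 − 0.2(7770) = -306, so a = 306
C = 306 + 0.8(3212) = 306 + 2569.6 = 2875.6

C = 2875.6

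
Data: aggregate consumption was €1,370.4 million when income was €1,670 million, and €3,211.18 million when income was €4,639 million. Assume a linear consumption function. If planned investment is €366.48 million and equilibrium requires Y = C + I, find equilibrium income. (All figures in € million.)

Y = 1846

MPC = (3211.18 − 1370.4)/(4639 − 1670) = 1840.78/2969 = 0.62
a = 1370.4 − 0.62(1670) = 335
Equilibrium: Y = 335 + 0.62Y + 366.48
0.38Y = 701.48, so Y = 701.48/0.38 = 1846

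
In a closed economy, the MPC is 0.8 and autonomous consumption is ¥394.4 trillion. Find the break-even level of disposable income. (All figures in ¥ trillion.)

At break-even, C = Y: 394.4 + 0.8Y = Y
0.2Y = 394.4, so Y = 394.4/0.2 = 1972

Y = 1972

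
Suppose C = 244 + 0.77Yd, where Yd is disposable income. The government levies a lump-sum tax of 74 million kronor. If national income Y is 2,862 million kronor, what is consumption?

C = 2390.76

Yd = Y − T = 2862 − 74 = 2788
C = 244 + 0.77(2788) = 244 + 2146.76 = 2390.76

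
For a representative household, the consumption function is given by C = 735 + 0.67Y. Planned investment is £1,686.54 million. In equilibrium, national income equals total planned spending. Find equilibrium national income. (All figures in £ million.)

Y = C + I = 735 + 0.67Y + 1686.54
Y − 0.67Y = 2421.54
0.33Y = 2421.54, so Y = 2421.54/0.33 = 7338

Y = 7338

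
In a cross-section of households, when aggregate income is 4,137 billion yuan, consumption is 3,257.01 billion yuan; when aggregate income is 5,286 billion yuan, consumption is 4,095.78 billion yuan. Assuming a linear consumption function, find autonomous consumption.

a = 237

MPC = ΔC/ΔY = (4095.78 − 3257.01)/(5286 − 4137) = 838.77/1149 = 0.73
a = C − MPC·Y = 3257.01 − 0.73(4137) = 3257.01 − 3020.01 = 237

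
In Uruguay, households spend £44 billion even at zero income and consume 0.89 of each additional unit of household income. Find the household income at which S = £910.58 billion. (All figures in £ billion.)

S = Y − C = -44 + 0.11Y
-44 + 0.11Y = 910.58, so 0.11Y = 954.58 and Y = 8678

Y = 8678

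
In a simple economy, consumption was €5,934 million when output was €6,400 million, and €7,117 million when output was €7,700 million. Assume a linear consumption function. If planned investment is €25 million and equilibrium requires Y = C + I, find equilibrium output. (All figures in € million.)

MPC = (7117 − 5934)/(7700 − 6400) = 1183/1300 = 0.91
a = 5934 − 0.91(6400) = 110
Equilibrium: Y = 110 + 0.91Y + 25
0.09Y = 135, so Y = 135/0.09 = 1500

Y = 1500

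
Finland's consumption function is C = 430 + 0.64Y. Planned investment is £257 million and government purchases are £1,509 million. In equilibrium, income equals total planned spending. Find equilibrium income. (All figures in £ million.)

Y = 6100

Y = C + I + G = 430 + 0.64Y + 257 + 1509
Y − 0.64Y = 2196
0.36Y = 2196, so Y = 2196/0.36 = 6100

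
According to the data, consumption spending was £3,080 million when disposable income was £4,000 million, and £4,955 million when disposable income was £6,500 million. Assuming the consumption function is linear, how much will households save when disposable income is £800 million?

S = 120

MPC = (4955 − 3080)/(6500 − 4000) = 1875/2500 = 0.75
a = 3080 − 0.75(4000) = 3080 − 3000 = 80
C = 80 + 0.75(800) = 680
S = 800 − 680 = 120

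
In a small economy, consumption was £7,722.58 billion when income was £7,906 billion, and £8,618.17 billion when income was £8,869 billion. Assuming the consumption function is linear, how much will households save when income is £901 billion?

MPC = (8618.17 − 7722.58)/(8869 − 7906) = 895.59/963 = 0.93
a = 7722.58 − 0.93(7906) = 7722.58 − 7352.58 = 370
C = 370 + 0.93(901) = 1207.93
S = 901 − 1207.93 = -306.93

S = -306.93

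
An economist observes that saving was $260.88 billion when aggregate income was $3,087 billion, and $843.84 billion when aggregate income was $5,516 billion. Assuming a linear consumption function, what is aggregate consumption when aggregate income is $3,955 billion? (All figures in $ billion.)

C = 3485.8

MPS = ΔS/ΔY = (843.84 − 260.88)/(5516 − 3087) = 582.96/2429 = 0.24
MPC = 1 − MPS = 0.76
Autonomous saving = 260.88 − 0.24(3087) = -480, so a = 480
C = 480 + 0.76(3955) = 480 + 3005.8 = 3485.8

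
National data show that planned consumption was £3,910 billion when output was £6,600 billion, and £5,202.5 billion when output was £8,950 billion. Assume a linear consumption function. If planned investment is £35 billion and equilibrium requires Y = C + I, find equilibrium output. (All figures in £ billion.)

Y = 700

MPC = (5202.5 − 3910)/(8950 − 6600) = 1292.5/2350 = 0.55
a = 3910 − 0.55(6600) = 280
Equilibrium: Y = 280 + 0.55Y + 35
0.45Y = 315, so Y = 315/0.45 = 700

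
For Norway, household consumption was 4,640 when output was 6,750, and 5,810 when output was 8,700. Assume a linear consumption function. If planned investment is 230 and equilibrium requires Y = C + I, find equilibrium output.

MPC = (5810 − 4640)/(8700 − 6750) = 1170/1950 = 0.6
a = 4640 − 0.6(6750) = 590
Equilibrium: Y = 590 + 0.6Y + 230
0.4Y = 820, so Y = 820/0.4 = 2050

Y = 2050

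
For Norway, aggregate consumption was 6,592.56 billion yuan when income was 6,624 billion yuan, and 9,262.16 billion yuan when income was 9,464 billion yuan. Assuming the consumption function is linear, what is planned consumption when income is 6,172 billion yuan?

C = 6167.68

MPC = (9262.16 − 6592.56)/(9464 − 6624) = 2669.6/2840 = 0.94
a = 6592.56 − 0.94(6624) = 6592.56 − 6226.56 = 366
C = 366 + 0.94(6172) = 366 + 5801.68 = 6167.68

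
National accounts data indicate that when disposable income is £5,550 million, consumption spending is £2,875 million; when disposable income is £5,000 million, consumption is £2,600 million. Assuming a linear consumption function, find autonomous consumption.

a = 100

MPC = ΔC/ΔY = (2875 − 2600)/(5550 − 5000) = 275/550 = 0.5
a = C − MPC·Y = 2600 − 0.5(5000) = 2600 − 2500 = 100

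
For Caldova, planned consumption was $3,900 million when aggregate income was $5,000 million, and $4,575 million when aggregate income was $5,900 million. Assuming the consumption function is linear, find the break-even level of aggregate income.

MPC = (4575 − 3900)/(5900 − 5000) = 675/900 = 0.75
a = 3900 − 0.75(5000) = 3900 − 3750 = 150
Break-even: Y = a/(1−MPC) = 150/0.25 = 600

Y = 600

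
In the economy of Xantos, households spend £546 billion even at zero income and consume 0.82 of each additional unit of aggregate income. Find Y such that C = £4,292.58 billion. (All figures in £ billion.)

Y = 4569

546 + 0.82Y = 4292.58
0.82Y = 3746.58, so Y = 3746.58/0.82 = 4569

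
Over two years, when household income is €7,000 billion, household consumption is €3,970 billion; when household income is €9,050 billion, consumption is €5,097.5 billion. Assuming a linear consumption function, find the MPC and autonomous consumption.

MPC = ΔC/ΔY = (5097.5 − 3970)/(9050 − 7000) = 1127.5/2050 = 0.55
a = C − MPC·Y = 3970 − 0.55(7000) = 3970 − 3850 = 120

MPC = 0.55; a = 120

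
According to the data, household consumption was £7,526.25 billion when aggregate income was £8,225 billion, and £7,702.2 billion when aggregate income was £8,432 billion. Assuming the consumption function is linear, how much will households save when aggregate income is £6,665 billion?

MPC = (7702.2 − 7526.25)/(8432 − 8225) = 175.95/207 = 0.85
a = 7526.25 − 0.85(8225) = 7526.25 − 6991.25 = 535
C = 535 + 0.85(6665) = 6200.25
S = 6665 − 6200.25 = 464.75

S = 464.75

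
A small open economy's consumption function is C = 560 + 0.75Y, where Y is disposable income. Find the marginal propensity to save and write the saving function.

MPS = 0.25; S = -560 + 0.25Y

MPS = 1 − MPC = 1 − 0.75 = 0.25
S = Y − C = -560 + 0.25Y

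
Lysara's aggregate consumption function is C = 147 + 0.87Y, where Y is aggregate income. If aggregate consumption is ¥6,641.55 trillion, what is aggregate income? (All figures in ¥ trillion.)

Y = 7465

147 + 0.87Y = 6641.55
0.87Y = 6494.55, so Y = 6494.55/0.87 = 7465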